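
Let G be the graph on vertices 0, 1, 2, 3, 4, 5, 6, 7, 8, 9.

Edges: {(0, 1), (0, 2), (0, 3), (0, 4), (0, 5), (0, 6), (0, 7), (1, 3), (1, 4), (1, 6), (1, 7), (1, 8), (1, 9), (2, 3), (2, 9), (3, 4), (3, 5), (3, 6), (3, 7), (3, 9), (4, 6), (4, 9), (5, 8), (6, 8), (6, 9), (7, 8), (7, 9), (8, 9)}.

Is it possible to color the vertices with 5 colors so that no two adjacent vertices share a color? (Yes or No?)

The chromatic number is 5. 0, 1, 3, 4, 6 are pairwise adjacent (a clique of size 5), so at least 5 colors are needed.
5 colors suffice: color a → {3, 8}; color b → {1, 2, 5}; color c → {0, 9}; color d → {6, 7}; color e → {4}.
That is already a proper 5-coloring.

Yes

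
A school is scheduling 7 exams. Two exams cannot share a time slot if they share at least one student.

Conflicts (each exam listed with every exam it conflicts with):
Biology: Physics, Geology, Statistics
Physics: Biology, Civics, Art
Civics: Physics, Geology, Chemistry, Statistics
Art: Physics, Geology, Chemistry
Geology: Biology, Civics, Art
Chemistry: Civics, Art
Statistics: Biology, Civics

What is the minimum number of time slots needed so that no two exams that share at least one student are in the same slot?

Physics and Art conflict, so at least 2 time slots are needed.
Using 2 time slots: Biology=1, Physics=2, Civics=1, Art=1, Geology=2, Chemistry=2, Statistics=2. Every pair that conflicts lands in different time slots.

2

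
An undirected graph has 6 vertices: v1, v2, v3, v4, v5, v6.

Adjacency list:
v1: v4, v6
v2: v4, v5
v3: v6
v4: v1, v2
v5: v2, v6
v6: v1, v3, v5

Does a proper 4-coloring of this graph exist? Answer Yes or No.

The chromatic number is 3. The cycle v5-v6-v1-v4-v2-v5 has odd length 5, so it cannot be 2-colored; at least 3 colors are needed.
3 colors suffice: v1=2, v2=1, v3=2, v4=3, v5=2, v6=1.
Since 4 ≥ 3, a proper 4-coloring certainly exists.

Yes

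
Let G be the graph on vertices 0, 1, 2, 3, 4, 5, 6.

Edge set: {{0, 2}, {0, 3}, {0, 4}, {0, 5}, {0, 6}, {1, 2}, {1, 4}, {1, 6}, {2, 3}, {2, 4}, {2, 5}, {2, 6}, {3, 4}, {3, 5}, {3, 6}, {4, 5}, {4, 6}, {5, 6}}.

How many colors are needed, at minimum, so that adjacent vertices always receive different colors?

6

0, 2, 3, 4, 5, 6 form a clique, so at least 6 colors are needed.
One proper 6-coloring: 0=orange, 1=yellow, 2=blue, 3=yellow, 4=red, 5=purple, 6=green. No two adjacent vertices share a color.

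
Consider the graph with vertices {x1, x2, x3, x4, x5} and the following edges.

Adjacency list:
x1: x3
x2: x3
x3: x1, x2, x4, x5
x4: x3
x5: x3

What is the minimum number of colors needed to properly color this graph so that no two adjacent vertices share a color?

x3 and x4 are adjacent, so at least 2 colors are needed.
A valid assignment using 2 colors: x1=blue, x2=blue, x3=red, x4=blue, x5=blue. Each edge has distinct colors on its endpoints.

2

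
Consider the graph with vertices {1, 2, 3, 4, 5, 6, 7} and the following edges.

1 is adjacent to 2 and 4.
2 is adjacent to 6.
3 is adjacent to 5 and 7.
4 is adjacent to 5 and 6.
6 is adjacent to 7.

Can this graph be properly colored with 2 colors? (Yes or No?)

No

The cycle 5-4-6-7-3-5 has odd length 5, so it cannot be 2-colored; at least 3 colors are needed.
So 2 colors are not enough.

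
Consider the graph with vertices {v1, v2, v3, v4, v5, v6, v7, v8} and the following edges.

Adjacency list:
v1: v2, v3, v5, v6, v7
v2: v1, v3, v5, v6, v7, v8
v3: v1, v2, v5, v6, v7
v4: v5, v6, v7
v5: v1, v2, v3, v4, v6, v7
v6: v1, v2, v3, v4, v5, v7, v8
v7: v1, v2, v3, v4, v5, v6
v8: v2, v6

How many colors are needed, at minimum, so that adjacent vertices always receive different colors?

6

v1, v2, v3, v5, v6, v7 are mutually adjacent (a clique of size 6), so at least 6 colors are needed.
6 colors suffice: color 1 → {v6}; color 2 → {v5, v8}; color 3 → {v7}; color 4 → {v2, v4}; color 5 → {v3}; color 6 → {v1}. Every edge joins two different colors.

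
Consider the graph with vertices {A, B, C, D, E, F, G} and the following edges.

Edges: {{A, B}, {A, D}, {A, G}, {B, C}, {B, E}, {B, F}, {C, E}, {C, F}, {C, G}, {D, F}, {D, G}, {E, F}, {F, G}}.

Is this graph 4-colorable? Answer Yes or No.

Yes

The chromatic number is 4. B, C, E, F are pairwise adjacent (a clique of size 4), so at least 4 colors are needed.
4 colors suffice: color red → {A, F}; color blue → {C, D}; color green → {B, G}; color yellow → {E}.
That is already a proper 4-coloring.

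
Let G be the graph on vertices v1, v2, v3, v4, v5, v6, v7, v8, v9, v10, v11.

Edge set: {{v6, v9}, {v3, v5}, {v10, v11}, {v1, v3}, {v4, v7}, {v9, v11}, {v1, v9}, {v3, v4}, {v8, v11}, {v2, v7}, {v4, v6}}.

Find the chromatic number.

3

The cycle v4-v6-v9-v1-v3-v4 has odd length 5, so it cannot be 2-colored; at least 3 colors are needed.
One proper 3-coloring: v1=2, v2=2, v3=1, v4=2, v5=2, v6=3, v7=1, v8=1, v9=1, v10=1, v11=2. No two adjacent vertices share a color.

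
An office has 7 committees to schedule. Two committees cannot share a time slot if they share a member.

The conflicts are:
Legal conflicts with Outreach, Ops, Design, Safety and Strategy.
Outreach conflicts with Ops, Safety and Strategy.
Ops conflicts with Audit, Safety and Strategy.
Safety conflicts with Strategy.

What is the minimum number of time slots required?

Legal, Outreach, Ops, Safety, Strategy all conflict with each other, so at least 5 time slots are needed.
5 time slots suffice: time slot 1 → {Legal, Audit}; time slot 2 → {Ops, Design}; time slot 3 → {Outreach}; time slot 4 → {Strategy}; time slot 5 → {Safety}. No two conflicting committees share a time slot.

5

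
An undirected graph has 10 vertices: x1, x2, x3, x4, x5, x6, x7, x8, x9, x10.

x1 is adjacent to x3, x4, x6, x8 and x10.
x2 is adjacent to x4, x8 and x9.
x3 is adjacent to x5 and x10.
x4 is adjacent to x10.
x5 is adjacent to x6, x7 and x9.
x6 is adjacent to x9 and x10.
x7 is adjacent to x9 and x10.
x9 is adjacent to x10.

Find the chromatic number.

x1, x4, x10 form a triangle, so at least 3 colors are needed.
3 colors suffice: x1=2, x2=1, x3=3, x4=3, x5=1, x6=3, x7=3, x8=3, x9=2, x10=1. Every edge joins two different colors.

3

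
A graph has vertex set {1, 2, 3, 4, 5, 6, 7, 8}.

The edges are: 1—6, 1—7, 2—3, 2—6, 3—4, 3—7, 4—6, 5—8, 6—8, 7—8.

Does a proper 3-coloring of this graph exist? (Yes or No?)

Yes

The chromatic number is 3. The cycle 4-3-7-8-6-4 has odd length 5, so it cannot be 2-colored; at least 3 colors are needed.
A valid assignment using 3 colors: 1=b, 2=c, 3=b, 4=c, 5=a, 6=a, 7=a, 8=b.
That is already a proper 3-coloring.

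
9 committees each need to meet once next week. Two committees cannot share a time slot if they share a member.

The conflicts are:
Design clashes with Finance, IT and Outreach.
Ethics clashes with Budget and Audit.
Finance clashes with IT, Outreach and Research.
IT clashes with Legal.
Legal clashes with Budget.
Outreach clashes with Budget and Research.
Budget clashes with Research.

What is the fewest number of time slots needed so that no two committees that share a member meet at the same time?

3

Outreach, Budget, Research pairwise conflict, so at least 3 time slots are needed.
3 time slots suffice: time slot 1 → {Finance, Budget, Audit}; time slot 2 → {Ethics, IT, Outreach}; time slot 3 → {Design, Legal, Research}. No two conflicting committees share a time slot.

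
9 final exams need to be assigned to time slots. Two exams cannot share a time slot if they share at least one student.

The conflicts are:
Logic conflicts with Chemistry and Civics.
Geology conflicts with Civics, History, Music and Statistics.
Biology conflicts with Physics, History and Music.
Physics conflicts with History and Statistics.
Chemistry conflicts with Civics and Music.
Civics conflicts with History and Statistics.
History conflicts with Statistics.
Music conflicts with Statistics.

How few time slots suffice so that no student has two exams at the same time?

Geology, Civics, History, Statistics are mutually in conflict, so at least 4 time slots are needed.
4 time slots suffice: time slot 1 → {Physics, Civics, Music}; time slot 2 → {Biology, Chemistry, Statistics}; time slot 3 → {Logic, History}; time slot 4 → {Geology}. Every pair that conflicts lands in different time slots.

4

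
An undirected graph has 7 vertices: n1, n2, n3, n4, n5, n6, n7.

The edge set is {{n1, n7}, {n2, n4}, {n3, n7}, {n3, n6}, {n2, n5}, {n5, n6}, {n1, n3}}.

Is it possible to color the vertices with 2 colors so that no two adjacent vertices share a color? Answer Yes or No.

No

n1, n3, n7 are mutually adjacent, so at least 3 colors are needed.
So 2 colors are not enough.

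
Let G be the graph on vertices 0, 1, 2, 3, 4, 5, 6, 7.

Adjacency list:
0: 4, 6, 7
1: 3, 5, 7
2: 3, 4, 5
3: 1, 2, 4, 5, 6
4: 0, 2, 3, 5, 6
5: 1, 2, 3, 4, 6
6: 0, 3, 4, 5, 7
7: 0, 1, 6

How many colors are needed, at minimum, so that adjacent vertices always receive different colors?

4

3, 4, 5, 6 are pairwise adjacent (a clique of size 4), so at least 4 colors are needed.
4 colors suffice: color red → {5, 7}; color blue → {1, 2, 6}; color green → {0, 3}; color yellow → {4}. Each edge has distinct colors on its endpoints.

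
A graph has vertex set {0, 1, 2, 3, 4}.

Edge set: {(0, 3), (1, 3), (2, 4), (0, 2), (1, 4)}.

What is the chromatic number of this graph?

The cycle 3-0-2-4-1-3 has odd length 5, so it cannot be 2-colored; at least 3 colors are needed.
3 colors suffice: 0=b, 1=a, 2=a, 3=c, 4=b. No two adjacent vertices share a color.

3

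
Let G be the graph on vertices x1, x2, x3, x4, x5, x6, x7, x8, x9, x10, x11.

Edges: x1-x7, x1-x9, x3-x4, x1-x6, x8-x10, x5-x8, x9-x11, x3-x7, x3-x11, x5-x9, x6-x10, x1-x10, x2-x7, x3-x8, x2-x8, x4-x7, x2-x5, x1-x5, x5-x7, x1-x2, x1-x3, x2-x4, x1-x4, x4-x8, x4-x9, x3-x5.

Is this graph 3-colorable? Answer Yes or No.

No

x1, x3, x4, x7 are mutually adjacent (a clique of size 4), so at least 4 colors are needed.
So 3 colors are not enough.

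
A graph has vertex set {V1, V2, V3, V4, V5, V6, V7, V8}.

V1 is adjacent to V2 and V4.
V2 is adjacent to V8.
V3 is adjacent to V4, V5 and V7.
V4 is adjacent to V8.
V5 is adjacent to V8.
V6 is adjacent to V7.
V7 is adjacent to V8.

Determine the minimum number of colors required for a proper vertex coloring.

2

V1 and V2 are adjacent, so at least 2 colors are needed.
2 colors suffice: V1=red, V2=blue, V3=red, V4=blue, V5=blue, V6=red, V7=blue, V8=red. Every edge joins two different colors.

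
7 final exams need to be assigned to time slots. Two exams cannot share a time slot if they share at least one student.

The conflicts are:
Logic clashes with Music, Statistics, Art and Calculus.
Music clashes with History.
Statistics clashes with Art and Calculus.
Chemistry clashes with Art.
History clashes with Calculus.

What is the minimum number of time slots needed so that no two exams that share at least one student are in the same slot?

Logic, Statistics, Art pairwise conflict, so at least 3 time slots are needed.
Using 3 time slots: Logic=1, Music=2, Statistics=2, Chemistry=1, History=1, Art=3, Calculus=3. Every pair that conflicts lands in different time slots.

3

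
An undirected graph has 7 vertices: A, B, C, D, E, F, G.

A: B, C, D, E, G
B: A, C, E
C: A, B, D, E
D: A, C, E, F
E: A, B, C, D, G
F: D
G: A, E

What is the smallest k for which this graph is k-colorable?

A, C, D, E are mutually adjacent (a clique of size 4), so at least 4 colors are needed.
4 colors suffice: A=red, B=green, C=yellow, D=green, E=blue, F=red, G=green. No two adjacent vertices share a color.

4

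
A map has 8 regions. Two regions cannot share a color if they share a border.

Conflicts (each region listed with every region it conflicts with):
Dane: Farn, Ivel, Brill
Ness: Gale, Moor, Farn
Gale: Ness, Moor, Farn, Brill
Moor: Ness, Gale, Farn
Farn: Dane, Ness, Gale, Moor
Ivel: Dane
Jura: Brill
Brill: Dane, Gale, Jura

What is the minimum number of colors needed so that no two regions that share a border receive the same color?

4

Ness, Gale, Moor, Farn are mutually in conflict, so at least 4 colors are needed.
4 colors suffice: color 1 → {Dane, Gale, Jura}; color 2 → {Farn, Ivel, Brill}; color 3 → {Moor}; color 4 → {Ness}. Every pair that conflicts lands in different colors.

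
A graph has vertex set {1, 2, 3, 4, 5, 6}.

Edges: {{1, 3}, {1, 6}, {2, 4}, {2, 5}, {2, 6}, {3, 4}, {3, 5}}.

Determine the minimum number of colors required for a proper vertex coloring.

The cycle 4-3-1-6-2-4 has odd length 5, so it cannot be 2-colored; at least 3 colors are needed.
One proper 3-coloring: 1=blue, 2=red, 3=red, 4=blue, 5=blue, 6=green. No two adjacent vertices share a color.

3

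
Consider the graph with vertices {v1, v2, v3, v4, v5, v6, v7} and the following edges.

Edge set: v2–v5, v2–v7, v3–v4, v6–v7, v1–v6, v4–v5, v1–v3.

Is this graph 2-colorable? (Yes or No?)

The cycle v2-v7-v6-v1-v3-v4-v5-v2 has odd length 7, so it cannot be 2-colored; at least 3 colors are needed.
So 2 colors are not enough.

No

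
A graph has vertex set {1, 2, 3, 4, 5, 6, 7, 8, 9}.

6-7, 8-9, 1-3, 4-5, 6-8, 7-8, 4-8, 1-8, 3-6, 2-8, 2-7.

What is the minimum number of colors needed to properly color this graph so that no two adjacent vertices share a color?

2, 7, 8 form a triangle, so at least 3 colors are needed.
3 colors suffice: color a → {3, 5, 8}; color b → {1, 4, 7, 9}; color c → {2, 6}. Each edge has distinct colors on its endpoints.

3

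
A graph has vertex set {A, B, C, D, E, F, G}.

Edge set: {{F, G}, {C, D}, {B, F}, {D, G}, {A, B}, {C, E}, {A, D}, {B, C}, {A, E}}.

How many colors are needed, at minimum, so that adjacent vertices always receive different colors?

The cycle C-B-F-G-D-C has odd length 5, so it cannot be 2-colored; at least 3 colors are needed.
3 colors suffice: A=2, B=1, C=2, D=1, E=1, F=2, G=3. Each edge has distinct colors on its endpoints.

3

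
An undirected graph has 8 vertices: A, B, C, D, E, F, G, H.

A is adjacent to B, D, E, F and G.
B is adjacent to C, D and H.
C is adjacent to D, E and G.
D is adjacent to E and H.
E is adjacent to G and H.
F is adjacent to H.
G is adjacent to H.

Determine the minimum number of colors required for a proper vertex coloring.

B, D, H are mutually adjacent, so at least 3 colors are needed.
3 colors suffice: color 1 → {A, C, H}; color 2 → {D, F, G}; color 3 → {B, E}. No two adjacent vertices share a color.

3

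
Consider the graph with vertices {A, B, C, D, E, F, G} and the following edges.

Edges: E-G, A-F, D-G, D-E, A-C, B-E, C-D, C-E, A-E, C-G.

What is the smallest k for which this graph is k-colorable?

4

C, D, E, G are mutually adjacent (a clique of size 4), so at least 4 colors are needed.
One proper 4-coloring: A=3, B=2, C=2, D=3, E=1, F=1, G=4. No two adjacent vertices share a color.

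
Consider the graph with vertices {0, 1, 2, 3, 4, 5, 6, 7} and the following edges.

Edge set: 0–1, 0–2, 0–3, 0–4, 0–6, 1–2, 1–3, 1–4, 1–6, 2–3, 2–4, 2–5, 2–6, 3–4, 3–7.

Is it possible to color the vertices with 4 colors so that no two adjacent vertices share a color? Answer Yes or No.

No

0, 1, 2, 3, 4 are mutually adjacent (a clique of size 5), so at least 5 colors are needed.
So 4 colors are not enough.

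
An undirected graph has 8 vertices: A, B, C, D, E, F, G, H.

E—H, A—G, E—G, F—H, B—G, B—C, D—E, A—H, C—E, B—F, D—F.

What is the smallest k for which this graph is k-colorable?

The cycle B-G-E-D-F-B has odd length 5, so it cannot be 2-colored; at least 3 colors are needed.
3 colors suffice: color 1 → {A, B, E}; color 2 → {C, D, G, H}; color 3 → {F}. Every edge joins two different colors.

3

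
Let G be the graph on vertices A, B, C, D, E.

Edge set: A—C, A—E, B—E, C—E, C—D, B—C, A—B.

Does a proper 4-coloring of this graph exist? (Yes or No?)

The chromatic number is 4. A, B, C, E are mutually adjacent (a clique of size 4), so at least 4 colors are needed.
4 colors suffice: A=3, B=2, C=1, D=2, E=4.
That is already a proper 4-coloring.

Yes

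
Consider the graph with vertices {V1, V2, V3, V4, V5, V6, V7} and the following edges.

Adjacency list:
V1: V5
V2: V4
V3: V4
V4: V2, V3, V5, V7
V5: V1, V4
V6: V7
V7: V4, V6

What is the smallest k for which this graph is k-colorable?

V4 and V7 are adjacent, so at least 2 colors are needed.
2 colors suffice: color 1 → {V1, V4, V6}; color 2 → {V2, V3, V5, V7}. No two adjacent vertices share a color.

2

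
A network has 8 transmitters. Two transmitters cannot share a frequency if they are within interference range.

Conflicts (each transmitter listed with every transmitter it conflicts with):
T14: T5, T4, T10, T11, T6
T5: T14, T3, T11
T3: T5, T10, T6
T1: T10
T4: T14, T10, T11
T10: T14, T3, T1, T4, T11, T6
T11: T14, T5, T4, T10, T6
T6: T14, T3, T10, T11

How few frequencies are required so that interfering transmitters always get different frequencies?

4

T14, T4, T10, T11 pairwise conflict, so at least 4 frequencies are needed.
Using 4 frequencies: T14=2, T5=1, T3=2, T1=2, T4=4, T10=1, T11=3, T6=4. Each listed conflict is separated.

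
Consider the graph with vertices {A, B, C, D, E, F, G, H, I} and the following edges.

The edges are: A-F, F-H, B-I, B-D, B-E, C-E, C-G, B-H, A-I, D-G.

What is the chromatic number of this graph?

The cycle D-B-E-C-G-D has odd length 5, so it cannot be 2-colored; at least 3 colors are needed.
3 colors suffice: color red → {B, F, G}; color blue → {D, E, H, I}; color green → {A, C}. Every edge joins two different colors.

3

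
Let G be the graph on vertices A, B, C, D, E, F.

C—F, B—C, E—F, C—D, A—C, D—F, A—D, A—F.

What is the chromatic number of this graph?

4

A, C, D, F are pairwise adjacent (a clique of size 4), so at least 4 colors are needed.
4 colors suffice: A=4, B=2, C=1, D=3, E=1, F=2. No two adjacent vertices share a color.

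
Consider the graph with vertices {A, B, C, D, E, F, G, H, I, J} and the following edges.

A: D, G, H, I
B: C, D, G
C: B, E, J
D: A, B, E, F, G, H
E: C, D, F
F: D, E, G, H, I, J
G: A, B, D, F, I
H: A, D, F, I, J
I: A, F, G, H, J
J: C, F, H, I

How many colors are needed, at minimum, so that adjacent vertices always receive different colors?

F, H, I, J are pairwise adjacent (a clique of size 4), so at least 4 colors are needed.
A valid assignment using 4 colors: A=red, B=red, C=blue, D=blue, E=green, F=red, G=green, H=green, I=blue, J=yellow. Each edge has distinct colors on its endpoints.

4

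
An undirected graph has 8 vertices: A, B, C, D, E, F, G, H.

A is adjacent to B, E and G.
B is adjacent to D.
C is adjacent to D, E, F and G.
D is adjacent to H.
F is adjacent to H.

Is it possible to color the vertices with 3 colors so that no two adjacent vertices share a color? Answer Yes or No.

The chromatic number is 3. The cycle B-A-G-C-D-B has odd length 5, so it cannot be 2-colored; at least 3 colors are needed.
One proper 3-coloring: A=1, B=3, C=1, D=2, E=2, F=2, G=2, H=1.
That is already a proper 3-coloring.

Yes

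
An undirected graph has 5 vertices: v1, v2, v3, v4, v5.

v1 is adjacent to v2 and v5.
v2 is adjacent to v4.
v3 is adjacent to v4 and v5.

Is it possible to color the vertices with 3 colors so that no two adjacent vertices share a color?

Yes

The chromatic number is 3. The cycle v1-v5-v3-v4-v2-v1 has odd length 5, so it cannot be 2-colored; at least 3 colors are needed.
3 colors suffice: color R → {v2, v3}; color B → {v4, v5}; color G → {v1}.
That is already a proper 3-coloring.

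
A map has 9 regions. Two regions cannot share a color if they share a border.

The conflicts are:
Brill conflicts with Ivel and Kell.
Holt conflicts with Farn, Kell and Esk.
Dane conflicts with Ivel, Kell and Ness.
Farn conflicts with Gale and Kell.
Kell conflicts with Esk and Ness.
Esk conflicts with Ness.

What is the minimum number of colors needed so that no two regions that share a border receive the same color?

Holt, Kell, Esk pairwise conflict, so at least 3 colors are needed.
3 colors suffice: color 1 → {Ivel, Gale, Kell}; color 2 → {Brill, Holt, Ness}; color 3 → {Dane, Farn, Esk}. Every pair that conflicts lands in different colors.

3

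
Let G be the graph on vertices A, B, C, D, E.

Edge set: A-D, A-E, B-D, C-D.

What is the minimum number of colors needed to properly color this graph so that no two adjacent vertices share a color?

C and D are adjacent, so at least 2 colors are needed.
2 colors suffice: A=2, B=2, C=2, D=1, E=1. Each edge has distinct colors on its endpoints.

2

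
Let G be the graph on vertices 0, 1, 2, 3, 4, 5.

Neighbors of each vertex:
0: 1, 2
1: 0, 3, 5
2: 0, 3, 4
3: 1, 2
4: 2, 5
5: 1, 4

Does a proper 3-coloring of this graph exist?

The chromatic number is 3. The cycle 1-5-4-2-3-1 has odd length 5, so it cannot be 2-colored; at least 3 colors are needed.
3 colors suffice: color red → {1, 2}; color blue → {0, 3, 4}; color green → {5}.
That is already a proper 3-coloring.

Yes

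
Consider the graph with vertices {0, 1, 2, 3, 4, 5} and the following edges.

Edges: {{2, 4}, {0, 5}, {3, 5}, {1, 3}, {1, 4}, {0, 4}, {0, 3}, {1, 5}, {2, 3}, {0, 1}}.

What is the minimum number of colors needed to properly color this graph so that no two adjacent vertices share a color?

0, 1, 3, 5 are pairwise adjacent (a clique of size 4), so at least 4 colors are needed.
4 colors suffice: 0=red, 1=green, 2=red, 3=blue, 4=blue, 5=yellow. No two adjacent vertices share a color.

4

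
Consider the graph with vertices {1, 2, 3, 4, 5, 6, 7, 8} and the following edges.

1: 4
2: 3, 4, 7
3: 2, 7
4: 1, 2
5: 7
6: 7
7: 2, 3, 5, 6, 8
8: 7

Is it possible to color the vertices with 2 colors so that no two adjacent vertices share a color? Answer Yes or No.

2, 3, 7 are pairwise adjacent, so at least 3 colors are needed.
So 2 colors are not enough.

No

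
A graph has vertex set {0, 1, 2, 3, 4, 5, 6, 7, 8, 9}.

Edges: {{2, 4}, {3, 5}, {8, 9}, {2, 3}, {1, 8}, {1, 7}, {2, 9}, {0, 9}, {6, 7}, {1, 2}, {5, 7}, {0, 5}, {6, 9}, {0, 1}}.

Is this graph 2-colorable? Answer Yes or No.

The cycle 7-5-3-2-1-7 has odd length 5, so it cannot be 2-colored; at least 3 colors are needed.
So 2 colors are not enough.

No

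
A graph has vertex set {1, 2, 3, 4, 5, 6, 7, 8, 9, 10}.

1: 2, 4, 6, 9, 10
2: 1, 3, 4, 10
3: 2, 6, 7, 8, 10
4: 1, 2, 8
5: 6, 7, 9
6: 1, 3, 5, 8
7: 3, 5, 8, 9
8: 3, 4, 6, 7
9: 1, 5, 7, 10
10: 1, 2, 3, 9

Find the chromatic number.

2, 3, 10 are mutually adjacent, so at least 3 colors are needed.
One proper 3-coloring: 1=red, 2=blue, 3=red, 4=green, 5=red, 6=green, 7=green, 8=blue, 9=blue, 10=green. No two adjacent vertices share a color.

3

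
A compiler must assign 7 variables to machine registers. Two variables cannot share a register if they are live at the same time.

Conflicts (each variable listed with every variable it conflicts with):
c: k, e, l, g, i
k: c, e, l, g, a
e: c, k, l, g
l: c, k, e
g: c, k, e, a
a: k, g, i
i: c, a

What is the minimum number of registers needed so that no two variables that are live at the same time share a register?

4

c, k, e, g pairwise conflict, so at least 4 registers are needed.
Using 4 registers: c=1, k=2, e=4, l=3, g=3, a=1, i=2. Every pair that conflicts lands in different registers.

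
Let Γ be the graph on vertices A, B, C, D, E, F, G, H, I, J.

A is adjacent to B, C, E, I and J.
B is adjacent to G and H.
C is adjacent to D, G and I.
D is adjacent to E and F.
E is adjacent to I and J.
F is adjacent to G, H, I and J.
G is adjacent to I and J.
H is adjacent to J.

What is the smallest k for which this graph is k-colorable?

F, G, I form a triangle, so at least 3 colors are needed.
3 colors suffice: color 1 → {B, C, E, F}; color 2 → {D, I, J}; color 3 → {A, G, H}. Each edge has distinct colors on its endpoints.

3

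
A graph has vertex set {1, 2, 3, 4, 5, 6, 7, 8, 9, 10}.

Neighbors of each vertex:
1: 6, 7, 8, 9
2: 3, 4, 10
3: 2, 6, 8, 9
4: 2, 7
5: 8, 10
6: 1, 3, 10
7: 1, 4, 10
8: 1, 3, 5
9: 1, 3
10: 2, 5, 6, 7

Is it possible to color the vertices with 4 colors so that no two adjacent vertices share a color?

The chromatic number is 3. The cycle 8-1-7-10-5-8 has odd length 5, so it cannot be 2-colored; at least 3 colors are needed.
3 colors suffice: color red → {1, 3, 4, 10}; color blue → {2, 6, 7, 8, 9}; color green → {5}.
Since 4 ≥ 3, a proper 4-coloring certainly exists.

Yes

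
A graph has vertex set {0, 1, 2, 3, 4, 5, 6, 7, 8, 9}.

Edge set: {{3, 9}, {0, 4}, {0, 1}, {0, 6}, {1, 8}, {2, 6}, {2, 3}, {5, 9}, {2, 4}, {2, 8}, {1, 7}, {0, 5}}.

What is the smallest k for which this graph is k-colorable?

3

The cycle 2-6-0-1-8-2 has odd length 5, so it cannot be 2-colored; at least 3 colors are needed.
3 colors suffice: color a → {0, 2, 7, 9}; color b → {1, 3, 4, 5, 6}; color c → {8}. Each edge has distinct colors on its endpoints.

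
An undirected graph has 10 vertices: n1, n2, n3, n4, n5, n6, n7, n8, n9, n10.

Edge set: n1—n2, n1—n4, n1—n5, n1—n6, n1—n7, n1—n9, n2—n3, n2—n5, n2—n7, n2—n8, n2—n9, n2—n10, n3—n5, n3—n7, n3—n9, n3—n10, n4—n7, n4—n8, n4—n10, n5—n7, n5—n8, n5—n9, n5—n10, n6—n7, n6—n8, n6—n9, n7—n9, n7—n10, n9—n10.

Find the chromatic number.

6

n2, n3, n5, n7, n9, n10 are mutually adjacent (a clique of size 6), so at least 6 colors are needed.
A valid assignment using 6 colors: n1=5, n2=3, n3=6, n4=2, n5=4, n6=3, n7=1, n8=1, n9=2, n10=5. Every edge joins two different colors.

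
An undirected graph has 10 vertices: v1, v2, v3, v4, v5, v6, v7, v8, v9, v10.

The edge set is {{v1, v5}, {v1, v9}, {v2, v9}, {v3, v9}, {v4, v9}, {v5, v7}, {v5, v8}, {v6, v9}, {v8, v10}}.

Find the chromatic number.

2

v1 and v5 are adjacent, so at least 2 colors are needed.
2 colors suffice: color 1 → {v5, v9, v10}; color 2 → {v1, v2, v3, v4, v6, v7, v8}. No two adjacent vertices share a color.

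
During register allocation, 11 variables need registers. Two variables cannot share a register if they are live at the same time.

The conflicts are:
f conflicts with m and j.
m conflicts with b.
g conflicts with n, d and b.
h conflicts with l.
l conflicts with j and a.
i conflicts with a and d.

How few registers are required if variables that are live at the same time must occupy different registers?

3

The cycle j-l-a-i-d-g-b-m-f-j has odd length 9, so it cannot be 2-colored; at least 3 registers are needed.
3 registers suffice: register 1 → {f, g, l, i}; register 2 → {h, n, j, a, d, b}; register 3 → {m}. Each listed conflict is separated.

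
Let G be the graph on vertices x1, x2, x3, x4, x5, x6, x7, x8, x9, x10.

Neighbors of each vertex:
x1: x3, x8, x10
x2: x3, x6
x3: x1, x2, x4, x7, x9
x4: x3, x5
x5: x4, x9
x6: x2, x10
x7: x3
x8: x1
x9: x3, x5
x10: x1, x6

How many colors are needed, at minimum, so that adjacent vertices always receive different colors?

The cycle x10-x6-x2-x3-x1-x10 has odd length 5, so it cannot be 2-colored; at least 3 colors are needed.
3 colors suffice: x1=2, x2=2, x3=1, x4=2, x5=1, x6=1, x7=2, x8=1, x9=2, x10=3. No two adjacent vertices share a color.

3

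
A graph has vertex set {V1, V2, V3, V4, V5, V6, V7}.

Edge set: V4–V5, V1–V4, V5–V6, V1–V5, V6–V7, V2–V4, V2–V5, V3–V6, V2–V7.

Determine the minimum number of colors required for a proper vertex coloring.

3

V1, V4, V5 are mutually adjacent, so at least 3 colors are needed.
3 colors suffice: color red → {V3, V5, V7}; color blue → {V4, V6}; color green → {V1, V2}. Every edge joins two different colors.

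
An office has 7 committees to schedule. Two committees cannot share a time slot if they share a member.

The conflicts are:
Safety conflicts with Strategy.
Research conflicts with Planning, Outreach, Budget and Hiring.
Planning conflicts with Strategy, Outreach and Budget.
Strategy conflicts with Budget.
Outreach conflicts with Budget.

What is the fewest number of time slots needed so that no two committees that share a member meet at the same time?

Research, Planning, Outreach, Budget are mutually in conflict, so at least 4 time slots are needed.
4 time slots suffice: Safety=2, Research=1, Planning=3, Strategy=1, Outreach=4, Budget=2, Hiring=2. No two conflicting committees share a time slot.

4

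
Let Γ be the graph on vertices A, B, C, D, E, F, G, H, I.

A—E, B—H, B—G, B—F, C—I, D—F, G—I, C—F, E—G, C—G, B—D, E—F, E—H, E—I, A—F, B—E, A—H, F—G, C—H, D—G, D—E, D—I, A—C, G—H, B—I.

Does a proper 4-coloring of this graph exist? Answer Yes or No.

No

B, D, E, G, I form a clique, so at least 5 colors are needed.
So 4 colors are not enough.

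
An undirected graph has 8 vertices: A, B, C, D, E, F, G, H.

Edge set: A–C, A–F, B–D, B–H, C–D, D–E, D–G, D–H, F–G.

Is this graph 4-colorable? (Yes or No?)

The chromatic number is 3. B, D, H are mutually adjacent, so at least 3 colors are needed.
One proper 3-coloring: A=red, B=green, C=blue, D=red, E=blue, F=green, G=blue, H=blue.
Since 4 ≥ 3, a proper 4-coloring certainly exists.

Yes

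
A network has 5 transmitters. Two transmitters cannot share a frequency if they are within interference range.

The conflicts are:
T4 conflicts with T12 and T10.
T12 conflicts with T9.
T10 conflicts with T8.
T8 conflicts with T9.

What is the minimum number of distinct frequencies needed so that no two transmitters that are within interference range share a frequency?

3

The cycle T12-T4-T10-T8-T9-T12 has odd length 5, so it cannot be 2-colored; at least 3 frequencies are needed.
3 frequencies suffice: frequency 1 → {T12, T10}; frequency 2 → {T4, T8}; frequency 3 → {T9}. Each listed conflict is separated.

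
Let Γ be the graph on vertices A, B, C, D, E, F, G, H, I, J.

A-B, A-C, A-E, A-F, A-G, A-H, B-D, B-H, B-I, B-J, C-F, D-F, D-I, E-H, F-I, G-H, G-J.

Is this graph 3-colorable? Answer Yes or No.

Yes

The chromatic number is 3. A, G, H are pairwise adjacent, so at least 3 colors are needed.
3 colors suffice: color 1 → {A, D, J}; color 2 → {B, E, F, G}; color 3 → {C, H, I}.
That is already a proper 3-coloring.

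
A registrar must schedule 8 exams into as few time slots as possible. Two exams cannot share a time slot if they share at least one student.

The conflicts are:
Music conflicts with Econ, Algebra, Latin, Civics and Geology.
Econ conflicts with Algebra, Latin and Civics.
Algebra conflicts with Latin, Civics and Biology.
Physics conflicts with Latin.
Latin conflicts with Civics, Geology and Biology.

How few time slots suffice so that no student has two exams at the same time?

Music, Econ, Algebra, Latin, Civics all conflict with each other, so at least 5 time slots are needed.
Using 5 time slots: Music=3, Econ=4, Algebra=2, Physics=2, Latin=1, Civics=5, Geology=2, Biology=3. Each listed conflict is separated.

5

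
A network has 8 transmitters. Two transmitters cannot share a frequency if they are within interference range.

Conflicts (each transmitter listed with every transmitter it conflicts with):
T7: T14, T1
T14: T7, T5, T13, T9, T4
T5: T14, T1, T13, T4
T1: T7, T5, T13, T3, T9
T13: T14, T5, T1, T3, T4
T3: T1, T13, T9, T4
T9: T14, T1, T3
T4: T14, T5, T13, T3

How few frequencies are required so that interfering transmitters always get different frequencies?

T14, T5, T13, T4 all conflict with each other, so at least 4 frequencies are needed.
A valid assignment using 4 frequencies: T7=1, T14=2, T5=3, T1=2, T13=1, T3=3, T9=1, T4=4. Every pair that conflicts lands in different frequencies.

4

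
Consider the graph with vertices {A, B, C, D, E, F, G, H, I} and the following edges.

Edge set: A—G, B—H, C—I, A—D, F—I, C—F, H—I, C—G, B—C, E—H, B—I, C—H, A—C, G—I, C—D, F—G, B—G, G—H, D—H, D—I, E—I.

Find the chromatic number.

B, C, G, H, I form a clique, so at least 5 colors are needed.
One proper 5-coloring: A=2, B=5, C=1, D=3, E=1, F=4, G=3, H=4, I=2. No two adjacent vertices share a color.

5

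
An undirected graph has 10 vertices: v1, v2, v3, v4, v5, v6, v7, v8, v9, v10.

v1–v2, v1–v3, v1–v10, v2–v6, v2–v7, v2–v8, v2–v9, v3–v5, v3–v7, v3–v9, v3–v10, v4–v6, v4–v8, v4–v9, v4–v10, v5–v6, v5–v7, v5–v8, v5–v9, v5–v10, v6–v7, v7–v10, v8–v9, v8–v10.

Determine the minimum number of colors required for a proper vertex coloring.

v3, v5, v7, v10 are pairwise adjacent (a clique of size 4), so at least 4 colors are needed.
One proper 4-coloring: v1=2, v2=1, v3=4, v4=2, v5=2, v6=4, v7=3, v8=4, v9=3, v10=1. Each edge has distinct colors on its endpoints.

4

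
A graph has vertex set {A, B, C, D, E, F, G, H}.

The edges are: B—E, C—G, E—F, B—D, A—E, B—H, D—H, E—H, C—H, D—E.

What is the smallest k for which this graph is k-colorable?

B, D, E, H are mutually adjacent (a clique of size 4), so at least 4 colors are needed.
4 colors suffice: color 1 → {C, E}; color 2 → {A, F, G, H}; color 3 → {B}; color 4 → {D}. No two adjacent vertices share a color.

4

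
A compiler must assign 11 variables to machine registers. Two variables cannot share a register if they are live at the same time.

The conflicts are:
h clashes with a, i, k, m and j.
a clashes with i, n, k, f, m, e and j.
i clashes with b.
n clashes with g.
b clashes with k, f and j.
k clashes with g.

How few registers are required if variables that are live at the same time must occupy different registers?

h, a, j all conflict with each other, so at least 3 registers are needed.
Using 3 registers: h=2, a=1, i=3, n=2, b=1, k=3, f=2, m=3, e=2, g=1, j=3. No two conflicting variables share a register.

3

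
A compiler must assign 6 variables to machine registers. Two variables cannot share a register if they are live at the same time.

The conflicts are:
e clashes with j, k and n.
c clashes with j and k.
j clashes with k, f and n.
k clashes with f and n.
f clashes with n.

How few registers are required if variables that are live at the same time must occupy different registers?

4

e, j, k, n all conflict with each other, so at least 4 registers are needed.
4 registers suffice: register 1 → {j}; register 2 → {k}; register 3 → {c, n}; register 4 → {e, f}. Every pair that conflicts lands in different registers.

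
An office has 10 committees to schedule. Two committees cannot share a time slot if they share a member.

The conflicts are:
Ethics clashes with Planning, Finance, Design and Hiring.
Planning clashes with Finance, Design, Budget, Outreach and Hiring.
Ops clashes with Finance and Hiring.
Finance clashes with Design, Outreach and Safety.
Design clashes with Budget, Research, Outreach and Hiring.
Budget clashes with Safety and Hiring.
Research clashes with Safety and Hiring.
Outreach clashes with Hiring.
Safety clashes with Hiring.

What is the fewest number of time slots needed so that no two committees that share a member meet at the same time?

4

Planning, Design, Outreach, Hiring all conflict with each other, so at least 4 time slots are needed.
A valid assignment using 4 time slots: Ethics=4, Planning=3, Ops=2, Finance=1, Design=2, Budget=4, Research=3, Outreach=4, Safety=2, Hiring=1. Each listed conflict is separated.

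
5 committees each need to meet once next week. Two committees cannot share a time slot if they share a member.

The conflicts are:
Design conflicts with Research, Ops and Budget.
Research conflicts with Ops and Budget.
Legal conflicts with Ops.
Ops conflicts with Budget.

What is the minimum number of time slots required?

Design, Research, Ops, Budget are mutually in conflict, so at least 4 time slots are needed.
4 time slots suffice: time slot 1 → {Ops}; time slot 2 → {Design, Legal}; time slot 3 → {Research}; time slot 4 → {Budget}. Each listed conflict is separated.

4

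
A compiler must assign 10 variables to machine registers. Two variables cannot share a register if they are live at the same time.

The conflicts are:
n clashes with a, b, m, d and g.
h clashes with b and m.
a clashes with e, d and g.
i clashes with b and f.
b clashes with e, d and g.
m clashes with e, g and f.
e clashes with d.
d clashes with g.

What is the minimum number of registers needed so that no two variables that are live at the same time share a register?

n, a, d, g all conflict with each other, so at least 4 registers are needed.
4 registers suffice: register 1 → {a, b, m}; register 2 → {h, i, e, g}; register 3 → {n, f}; register 4 → {d}. Every pair that conflicts lands in different registers.

4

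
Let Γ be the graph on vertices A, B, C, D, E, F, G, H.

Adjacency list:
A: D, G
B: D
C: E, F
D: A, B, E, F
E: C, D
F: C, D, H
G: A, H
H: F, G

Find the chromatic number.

3

The cycle A-G-H-F-D-A has odd length 5, so it cannot be 2-colored; at least 3 colors are needed.
3 colors suffice: color 1 → {C, D, H}; color 2 → {B, E, F, G}; color 3 → {A}. Every edge joins two different colors.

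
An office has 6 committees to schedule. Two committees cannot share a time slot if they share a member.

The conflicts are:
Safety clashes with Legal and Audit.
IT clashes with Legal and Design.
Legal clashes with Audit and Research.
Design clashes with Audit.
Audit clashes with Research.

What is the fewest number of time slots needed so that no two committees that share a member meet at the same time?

Legal, Audit, Research pairwise conflict, so at least 3 time slots are needed.
3 time slots suffice: Safety=3, IT=2, Legal=1, Design=1, Audit=2, Research=3. Every pair that conflicts lands in different time slots.

3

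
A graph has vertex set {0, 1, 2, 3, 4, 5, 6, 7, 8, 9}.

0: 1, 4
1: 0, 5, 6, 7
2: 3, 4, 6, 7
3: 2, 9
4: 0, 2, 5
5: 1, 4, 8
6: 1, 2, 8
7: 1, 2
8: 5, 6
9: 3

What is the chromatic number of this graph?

The cycle 5-4-2-6-8-5 has odd length 5, so it cannot be 2-colored; at least 3 colors are needed.
3 colors suffice: color red → {1, 2, 8, 9}; color blue → {3, 4, 6, 7}; color green → {0, 5}. No two adjacent vertices share a color.

3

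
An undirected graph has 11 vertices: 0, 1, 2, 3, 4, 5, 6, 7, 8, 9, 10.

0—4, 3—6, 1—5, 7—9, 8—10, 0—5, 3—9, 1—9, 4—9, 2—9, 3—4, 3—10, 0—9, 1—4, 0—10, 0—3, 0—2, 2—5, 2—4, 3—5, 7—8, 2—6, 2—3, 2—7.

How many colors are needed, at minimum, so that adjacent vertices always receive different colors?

5

0, 2, 3, 4, 9 form a clique, so at least 5 colors are needed.
5 colors suffice: color a → {1, 3, 7}; color b → {2, 10}; color c → {5, 6, 8, 9}; color d → {0}; color e → {4}. No two adjacent vertices share a color.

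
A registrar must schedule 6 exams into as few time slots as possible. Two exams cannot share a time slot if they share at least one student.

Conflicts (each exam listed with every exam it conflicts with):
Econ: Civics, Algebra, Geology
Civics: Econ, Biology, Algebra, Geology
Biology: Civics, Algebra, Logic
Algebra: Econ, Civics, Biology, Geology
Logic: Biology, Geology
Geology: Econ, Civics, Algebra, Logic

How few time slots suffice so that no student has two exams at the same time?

Econ, Civics, Algebra, Geology all conflict with each other, so at least 4 time slots are needed.
4 time slots suffice: time slot 1 → {Algebra, Logic}; time slot 2 → {Biology, Geology}; time slot 3 → {Civics}; time slot 4 → {Econ}. Every pair that conflicts lands in different time slots.

4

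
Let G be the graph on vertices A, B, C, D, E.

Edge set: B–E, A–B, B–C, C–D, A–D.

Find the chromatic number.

A and B are adjacent, so at least 2 colors are needed.
One proper 2-coloring: A=2, B=1, C=2, D=1, E=2. Each edge has distinct colors on its endpoints.

2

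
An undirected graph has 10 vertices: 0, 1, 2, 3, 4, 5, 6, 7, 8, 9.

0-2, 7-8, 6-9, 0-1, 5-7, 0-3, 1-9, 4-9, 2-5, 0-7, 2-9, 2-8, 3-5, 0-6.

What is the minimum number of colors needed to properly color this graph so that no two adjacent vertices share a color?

5 and 7 are adjacent, so at least 2 colors are needed.
2 colors suffice: color red → {0, 5, 8, 9}; color blue → {1, 2, 3, 4, 6, 7}. Every edge joins two different colors.

2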